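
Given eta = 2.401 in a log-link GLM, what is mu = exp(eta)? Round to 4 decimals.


Apply the inverse link:
mu = e^2.401 = 11.0342.

11.0342


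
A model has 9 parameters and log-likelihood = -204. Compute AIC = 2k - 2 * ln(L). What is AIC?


Compute:
2k = 2*9 = 18.
-2*loglik = -2*(-204) = 408.
AIC = 18 + 408 = 426.

426


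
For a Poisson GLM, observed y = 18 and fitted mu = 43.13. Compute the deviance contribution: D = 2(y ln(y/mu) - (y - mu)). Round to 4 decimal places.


First: ln(18/43.13) = -0.873847.
Then: 18 * -0.873847 = -15.729246.
y - mu = 18 - 43.13 = -25.13.
D = 2(-15.729246 - -25.13) = 18.801508, which rounds to 18.8015.

18.8015


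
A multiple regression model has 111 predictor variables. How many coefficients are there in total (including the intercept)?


Including the intercept, the model has 111 predictor coefficients + 1 intercept.
Total = 112.

112


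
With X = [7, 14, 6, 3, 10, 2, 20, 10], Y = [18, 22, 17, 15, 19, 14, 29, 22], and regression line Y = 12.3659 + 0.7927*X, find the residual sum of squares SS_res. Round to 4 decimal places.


For each point, residual = actual - predicted.
Residuals: [0.0852, -1.4637, -0.1221, 0.2560, -1.2929, 0.0487, 0.7801, 1.7071].
Sum of squared residuals = 7.4268.

7.4268


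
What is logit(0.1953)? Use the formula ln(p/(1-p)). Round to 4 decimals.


Compute the odds: 0.1953/0.8047 = 0.2427.
Take the natural log: ln(0.2427) = -1.4159.

-1.4159


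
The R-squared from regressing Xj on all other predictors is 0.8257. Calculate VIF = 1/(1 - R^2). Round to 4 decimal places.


VIF = 1 / (1 - 0.8257).
= 1 / 0.1743 = 5.7372.

5.7372


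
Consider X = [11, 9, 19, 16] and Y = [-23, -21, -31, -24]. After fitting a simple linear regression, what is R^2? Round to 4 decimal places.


After computing the OLS fit (b0=-12.9721, b1=-0.8566):
SSres = 10.7092, SStot = 56.7500.
R^2 = 1 - 10.7092/56.7500 = 0.8113.

0.8113


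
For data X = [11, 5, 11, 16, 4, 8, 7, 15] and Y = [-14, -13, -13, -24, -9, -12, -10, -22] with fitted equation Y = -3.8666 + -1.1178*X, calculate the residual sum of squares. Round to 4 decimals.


For each point, residual = actual - predicted.
Residuals: [2.1624, -3.5444, 3.1624, -2.2486, -0.6622, 0.8090, 1.6912, -1.3664].
Sum of squared residuals = 38.1159.

38.1159


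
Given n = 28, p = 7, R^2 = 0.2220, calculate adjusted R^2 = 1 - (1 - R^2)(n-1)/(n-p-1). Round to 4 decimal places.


Using the formula:
(1 - 0.2220) = 0.7780.
Multiply by 27/20: 0.7780 * 27 = 21.0060, then 21.0060 / 20 = 1.0503.
Adj R^2 = 1 - 1.0503 = -0.0503.

-0.0503


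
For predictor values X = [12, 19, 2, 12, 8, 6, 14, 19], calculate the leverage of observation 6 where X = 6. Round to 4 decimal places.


Compute xbar = 11.5000 with n = 8 observations.
SXX = 252.0000.
Leverage = 1/8 + (6 - 11.5000)^2/252.0000 = 0.2450.

0.2450


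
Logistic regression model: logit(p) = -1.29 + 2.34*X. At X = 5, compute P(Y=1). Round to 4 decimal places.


z = -1.29 + 2.34 * 5 = 10.4100.
Sigmoid: P = 1 / (1 + exp(-10.4100)) = 1.0000.

1.0000


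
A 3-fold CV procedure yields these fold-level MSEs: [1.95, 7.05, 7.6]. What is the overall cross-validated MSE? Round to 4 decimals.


Add all fold MSEs: 16.6000.
Divide by k = 3: 16.6000/3 = 5.5333.

5.5333


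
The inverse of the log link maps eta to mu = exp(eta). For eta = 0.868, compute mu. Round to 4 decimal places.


Apply the inverse link:
mu = e^0.868 = 2.3821.

2.3821


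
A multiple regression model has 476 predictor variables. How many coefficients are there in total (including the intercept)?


Including the intercept, the model has 476 predictor coefficients + 1 intercept.
Total = 477.

477


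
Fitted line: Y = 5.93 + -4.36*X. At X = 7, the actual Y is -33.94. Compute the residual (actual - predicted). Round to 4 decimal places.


Compute yhat = 5.93 + (-4.36)(7) = -24.5900.
Residual = actual - predicted = -33.94 - -24.5900 = -9.3500.

-9.3500


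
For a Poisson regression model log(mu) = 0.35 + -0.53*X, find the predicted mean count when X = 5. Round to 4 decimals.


eta = 0.35 + -0.53 * 5 = -2.3000.
mu = exp(-2.3000) = 0.1003.

0.1003


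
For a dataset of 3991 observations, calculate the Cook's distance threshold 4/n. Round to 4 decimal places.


Using the rule of thumb:
Threshold = 4 / 3991 = 0.0010.

0.0010


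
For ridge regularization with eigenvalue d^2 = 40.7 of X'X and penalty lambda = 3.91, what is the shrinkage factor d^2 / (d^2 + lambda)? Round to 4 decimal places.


Compute the denominator: 40.7 + 3.91 = 44.6100.
Shrinkage factor = 40.7 / 44.6100 = 0.9124.

0.9124


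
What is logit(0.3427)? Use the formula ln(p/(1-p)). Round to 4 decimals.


Compute the odds: 0.3427/0.6573 = 0.5214.
Take the natural log: ln(0.5214) = -0.6513.

-0.6513


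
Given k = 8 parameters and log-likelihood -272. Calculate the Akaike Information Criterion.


Compute:
2k = 2*8 = 16.
-2*loglik = -2*(-272) = 544.
AIC = 16 + 544 = 560.

560


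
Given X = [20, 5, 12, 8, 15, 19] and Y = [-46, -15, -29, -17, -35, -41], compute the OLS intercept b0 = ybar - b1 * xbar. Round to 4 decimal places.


The slope is b1 = -2.0885.
Sample means are xbar = 13.1667 and ybar = -30.5000.
Intercept: b0 = -30.5000 - (-2.0885)(13.1667) = -3.0009.

-3.0009


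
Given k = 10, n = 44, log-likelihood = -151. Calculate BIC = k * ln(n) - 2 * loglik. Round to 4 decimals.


ln(44) = 3.784190.
k * ln(n) = 10 * 3.784190 = 37.841900.
-2L = 302.
BIC = 37.841900 + 302 = 339.841900, which rounds to 339.8419.

339.8419


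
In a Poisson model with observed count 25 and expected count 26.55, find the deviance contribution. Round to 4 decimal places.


y/mu = 25/26.55 = 0.941620 (approx.), and ln(25/26.55) = -0.060154.
y * ln(y/mu) = 25 * -0.060154 = -1.503850.
y - mu = -1.55.
D = 2 * (-1.503850 - -1.55) = 0.092300, which rounds to 0.0923.

0.0923


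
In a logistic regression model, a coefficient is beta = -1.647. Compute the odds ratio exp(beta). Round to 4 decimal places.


Odds ratio = exp(beta) = exp(-1.647).
= 0.1926.

0.1926


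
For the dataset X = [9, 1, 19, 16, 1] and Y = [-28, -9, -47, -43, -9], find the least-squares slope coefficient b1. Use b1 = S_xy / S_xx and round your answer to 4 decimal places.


The sample means are xbar = 9.2000 and ybar = -27.2000.
Compute S_xx = 276.8000 and S_xy = -599.8000.
Slope b1 = S_xy / S_xx = -599.8000 / 276.8000 = -2.1669.

-2.1669


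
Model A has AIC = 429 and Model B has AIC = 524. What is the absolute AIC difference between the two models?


|AIC_A - AIC_B| = |429 - 524| = 95.
Model A is preferred (lower AIC).

95


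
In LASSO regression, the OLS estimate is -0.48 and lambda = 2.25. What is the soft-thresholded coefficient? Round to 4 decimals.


|beta_OLS| = 0.48.
lambda = 2.25.
Since |beta| <= lambda, the coefficient is set to 0.
Result = 0.0000.

0.0000


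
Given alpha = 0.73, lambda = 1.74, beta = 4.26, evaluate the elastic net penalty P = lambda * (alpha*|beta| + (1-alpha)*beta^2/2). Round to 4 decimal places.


Compute:
L1 = 0.73 * 4.26 = 3.1098.
L2 = 0.27 * 4.26^2 / 2 = 2.4499.
Penalty = 1.74 * (3.1098 + 2.4499) = 9.6739.

9.6739


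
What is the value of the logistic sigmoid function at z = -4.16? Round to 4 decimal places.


First, exp(4.1600) = 64.0715.
Then sigma(z) = 1/(1 + 64.0715) = 0.0154.

0.0154


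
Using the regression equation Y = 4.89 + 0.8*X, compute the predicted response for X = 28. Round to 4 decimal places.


Predicted value:
Y = 4.89 + (0.8)(28) = 4.89 + 22.4000 = 27.2900.

27.2900


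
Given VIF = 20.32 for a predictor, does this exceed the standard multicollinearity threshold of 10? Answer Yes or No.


The threshold is 10.
VIF = 20.32 is >= 10.
Multicollinearity indication: Yes.

Yes


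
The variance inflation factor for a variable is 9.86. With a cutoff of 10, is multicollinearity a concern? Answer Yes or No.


Compare VIF = 9.86 to the threshold of 10.
9.86 < 10, so the answer is No.

No


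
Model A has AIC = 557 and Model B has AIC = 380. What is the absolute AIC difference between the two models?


|AIC_A - AIC_B| = |557 - 380| = 177.
Model B is preferred (lower AIC).

177


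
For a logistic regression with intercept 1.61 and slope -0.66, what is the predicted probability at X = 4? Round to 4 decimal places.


Compute z = 1.61 + (-0.66)(4) = -1.0300.
exp(-z) = 2.8011.
P = 1/(1 + 2.8011) = 0.2631.

0.2631


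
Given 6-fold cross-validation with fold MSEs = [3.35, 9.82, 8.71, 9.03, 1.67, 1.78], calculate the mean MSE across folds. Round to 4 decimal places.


Add all fold MSEs: 34.3600.
Divide by k = 6: 34.3600/6 = 5.7267.

5.7267


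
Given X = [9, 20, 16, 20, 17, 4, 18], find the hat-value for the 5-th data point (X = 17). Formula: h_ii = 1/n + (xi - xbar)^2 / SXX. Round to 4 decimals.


Compute xbar = 14.8571 with n = 7 observations.
SXX = 220.8571.
Leverage = 1/7 + (17 - 14.8571)^2/220.8571 = 0.1636.

0.1636


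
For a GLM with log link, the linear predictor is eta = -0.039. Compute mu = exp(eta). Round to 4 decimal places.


Apply the inverse link:
mu = e^-0.039 = 0.9618.

0.9618


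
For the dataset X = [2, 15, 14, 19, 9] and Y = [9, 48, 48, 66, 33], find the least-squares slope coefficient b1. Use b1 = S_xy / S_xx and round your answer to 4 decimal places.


Calculate xbar = 11.8000, ybar = 40.8000.
S_xx = 170.8000, S_xy = 553.8000.
Using b1 = S_xy / S_xx = 553.8000 / 170.8000, we get b1 = 3.2424.

3.2424


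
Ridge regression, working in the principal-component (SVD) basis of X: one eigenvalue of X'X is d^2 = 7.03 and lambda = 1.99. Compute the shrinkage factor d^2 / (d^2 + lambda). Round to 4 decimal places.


Denominator = d^2 + lambda = 7.03 + 1.99 = 9.0200.
Shrinkage = 7.03 / 9.0200 = 0.7794.

0.7794


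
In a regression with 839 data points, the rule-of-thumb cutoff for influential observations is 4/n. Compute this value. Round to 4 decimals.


Cook's distance cutoff = 4/n = 4/839.
= 0.0048.

0.0048


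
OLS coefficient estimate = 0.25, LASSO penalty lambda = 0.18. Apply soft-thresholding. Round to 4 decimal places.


|beta_OLS| = 0.25.
lambda = 0.18.
Since |beta| > lambda, coefficient = sign(beta)*(|beta| - lambda) = 0.0700.
Result = 0.0700.

0.0700


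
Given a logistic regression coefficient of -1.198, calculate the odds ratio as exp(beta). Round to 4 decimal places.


Odds ratio = exp(beta) = exp(-1.198).
= 0.3018.

0.3018


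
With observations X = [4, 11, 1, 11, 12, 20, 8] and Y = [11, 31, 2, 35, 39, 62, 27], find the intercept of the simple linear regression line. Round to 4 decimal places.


The slope is b1 = 3.1665.
Sample means are xbar = 9.5714 and ybar = 29.5714.
Intercept: b0 = 29.5714 - (3.1665)(9.5714) = -0.7361.

-0.7361


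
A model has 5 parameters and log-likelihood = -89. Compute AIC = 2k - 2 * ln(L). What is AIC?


Compute:
2k = 2*5 = 10.
-2*loglik = -2*(-89) = 178.
AIC = 10 + 178 = 188.

188


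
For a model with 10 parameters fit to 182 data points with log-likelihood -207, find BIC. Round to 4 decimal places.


ln(182) = 5.204007.
k * ln(n) = 10 * 5.204007 = 52.040070.
-2L = 414.
BIC = 52.040070 + 414 = 466.040070, which rounds to 466.0401.

466.0401


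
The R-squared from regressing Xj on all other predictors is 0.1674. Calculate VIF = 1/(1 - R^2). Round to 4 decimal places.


Using VIF = 1/(1 - R^2_j):
1 - 0.1674 = 0.8326.
VIF = 1.2011.

1.2011


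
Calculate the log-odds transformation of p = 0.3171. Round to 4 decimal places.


1 - p = 0.6829.
p/(1-p) = 0.4643.
logit = ln(0.4643) = -0.7671.

-0.7671


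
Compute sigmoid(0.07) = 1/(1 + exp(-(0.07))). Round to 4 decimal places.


exp(-0.0700) = 0.9324.
1 + exp(-z) = 1.9324.
sigmoid = 1/1.9324 = 0.5175.

0.5175


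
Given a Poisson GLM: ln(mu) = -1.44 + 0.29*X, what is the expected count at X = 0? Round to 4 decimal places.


Linear predictor: eta = -1.44 + (0.29)(0) = -1.4400.
Expected count: mu = exp(-1.4400) = 0.2369.

0.2369


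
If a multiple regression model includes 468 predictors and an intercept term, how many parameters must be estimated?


Each predictor gets one coefficient, plus one intercept.
Total parameters = 468 + 1 = 469.

469


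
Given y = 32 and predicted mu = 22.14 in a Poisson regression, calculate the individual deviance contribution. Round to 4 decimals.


y/mu = 32/22.14 = 1.445348 (approx.), and ln(32/22.14) = 0.368350.
y * ln(y/mu) = 32 * 0.368350 = 11.787200.
y - mu = 9.86.
D = 2 * (11.787200 - 9.86) = 3.854400, which rounds to 3.8544.

3.8544


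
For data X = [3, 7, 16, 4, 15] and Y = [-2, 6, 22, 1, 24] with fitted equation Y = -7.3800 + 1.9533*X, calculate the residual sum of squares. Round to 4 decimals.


Compute predicted values, then residuals = yi - yhat_i.
Residuals: [-0.4799, -0.2931, -1.8728, 0.5668, 2.0805].
SSres = sum(residual^2) = 8.4733.

8.4733


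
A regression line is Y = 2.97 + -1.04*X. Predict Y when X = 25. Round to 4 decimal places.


Predicted value:
Y = 2.97 + (-1.04)(25) = 2.97 + -26.0000 = -23.0300.

-23.0300


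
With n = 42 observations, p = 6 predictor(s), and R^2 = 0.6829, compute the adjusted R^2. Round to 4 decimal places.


Adjusted R^2 = 1 - (1 - R^2) * (n-1)/(n-p-1).
(1 - R^2) = 0.3171.
(n-1)/(n-p-1) = 41/35.
(1 - R^2) * (n-1) = 0.3171 * 41 = 13.0011.
Divide by (n-p-1): 13.0011 / 35 = 0.3715.
Adj R^2 = 1 - 0.3715 = 0.6285.

0.6285


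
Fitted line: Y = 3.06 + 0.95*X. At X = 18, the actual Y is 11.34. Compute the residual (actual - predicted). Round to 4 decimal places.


Compute yhat = 3.06 + (0.95)(18) = 20.1600.
Residual = actual - predicted = 11.34 - 20.1600 = -8.8200.

-8.8200


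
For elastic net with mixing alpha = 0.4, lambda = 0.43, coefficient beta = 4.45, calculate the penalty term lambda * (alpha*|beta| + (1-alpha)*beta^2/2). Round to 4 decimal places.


alpha * |beta| = 0.4 * 4.45 = 1.7800.
(1-alpha) * beta^2/2 = 0.6 * 19.8025/2 = 5.9408.
Total = 0.43 * (1.7800 + 5.9408) = 3.3199.

3.3199


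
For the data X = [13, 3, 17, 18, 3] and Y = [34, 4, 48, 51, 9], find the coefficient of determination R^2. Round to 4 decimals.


The fitted line is Y = -2.5923 + 2.9437*X.
SSres = 16.1135, SStot = 1894.8000.
R^2 = 1 - SSres/SStot = 0.9915.

0.9915


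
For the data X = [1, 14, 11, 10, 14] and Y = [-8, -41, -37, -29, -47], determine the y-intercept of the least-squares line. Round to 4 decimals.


Compute b1 = -2.7807 from the OLS formula.
With xbar = 10.0000 and ybar = -32.4000, the intercept is:
b0 = -32.4000 - -2.7807 * 10.0000 = -4.5930.

-4.5930


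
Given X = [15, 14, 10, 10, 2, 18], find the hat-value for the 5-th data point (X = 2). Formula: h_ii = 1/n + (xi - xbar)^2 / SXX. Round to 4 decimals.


Mean of X: xbar = 11.5000.
SXX = 155.5000.
For X = 2: h = 1/6 + (2 - 11.5000)^2/155.5000 = 0.7471.

0.7471


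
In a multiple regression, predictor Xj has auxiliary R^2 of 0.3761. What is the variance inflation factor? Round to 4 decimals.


Denominator: 1 - 0.3761 = 0.6239.
VIF = 1 / 0.6239 = 1.6028.

1.6028


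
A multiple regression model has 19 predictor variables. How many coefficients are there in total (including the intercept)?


Each predictor gets one coefficient, plus one intercept.
Total parameters = 19 + 1 = 20.

20


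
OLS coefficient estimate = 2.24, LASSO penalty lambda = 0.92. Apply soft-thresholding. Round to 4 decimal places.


Check: |2.24| = 2.24 vs lambda = 0.92.
Since |beta| > lambda, coefficient = sign(beta)*(|beta| - lambda) = 1.3200.
Soft-thresholded coefficient = 1.3200.

1.3200


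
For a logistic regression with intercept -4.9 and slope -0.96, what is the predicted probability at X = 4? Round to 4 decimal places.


Linear predictor: z = -4.9 + -0.96 * 4 = -8.7400.
P = 1/(1 + exp(8.7400)) = 1/(1 + 6247.8957) = 0.0002.

0.0002


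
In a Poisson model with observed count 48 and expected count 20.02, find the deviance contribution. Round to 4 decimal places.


First: ln(48/20.02) = 0.874469.
Then: 48 * 0.874469 = 41.974512.
y - mu = 48 - 20.02 = 27.98.
D = 2(41.974512 - 27.98) = 27.989024, which rounds to 27.9890.

27.9890


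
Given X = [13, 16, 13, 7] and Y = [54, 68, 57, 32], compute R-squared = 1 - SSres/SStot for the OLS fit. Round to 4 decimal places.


After computing the OLS fit (b0=3.9649, b1=3.9825):
SSres = 4.7368, SStot = 682.7500.
R^2 = 1 - 4.7368/682.7500 = 0.9931.

0.9931


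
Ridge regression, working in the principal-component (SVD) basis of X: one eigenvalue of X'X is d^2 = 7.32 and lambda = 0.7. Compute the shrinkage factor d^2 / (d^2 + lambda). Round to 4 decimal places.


Denominator = d^2 + lambda = 7.32 + 0.7 = 8.0200.
Shrinkage = 7.32 / 8.0200 = 0.9127.

0.9127


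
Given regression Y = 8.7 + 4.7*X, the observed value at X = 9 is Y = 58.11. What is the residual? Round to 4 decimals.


Fitted value at X = 9 is yhat = 8.7 + 4.7*9 = 51.0000.
Residual = 58.11 - 51.0000 = 7.1100.

7.1100


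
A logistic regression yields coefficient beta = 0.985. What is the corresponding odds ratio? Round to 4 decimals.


The odds ratio is computed as:
OR = e^(0.985) = 2.6778.

2.6778


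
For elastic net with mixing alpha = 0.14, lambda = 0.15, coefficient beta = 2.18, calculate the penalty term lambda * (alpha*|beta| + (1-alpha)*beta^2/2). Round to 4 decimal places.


Compute:
L1 = 0.14 * 2.18 = 0.3052.
L2 = 0.86 * 2.18^2 / 2 = 2.0435.
Penalty = 0.15 * (0.3052 + 2.0435) = 0.3523.

0.3523


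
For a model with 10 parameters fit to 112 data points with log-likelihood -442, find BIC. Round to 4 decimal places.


Compute k*ln(n) = 10*ln(112) = 10*4.718499 = 47.184990.
Then -2*loglik = 884.
BIC = 47.184990 + 884 = 931.184990, which rounds to 931.1850.

931.1850


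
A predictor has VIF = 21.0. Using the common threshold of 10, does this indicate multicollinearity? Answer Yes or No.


Check: VIF = 21.0 vs threshold = 10.
Since 21.0 >= 10, the answer is Yes.

Yes


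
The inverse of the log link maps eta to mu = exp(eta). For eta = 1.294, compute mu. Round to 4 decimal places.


Apply the inverse link:
mu = e^1.294 = 3.6473.

3.6473


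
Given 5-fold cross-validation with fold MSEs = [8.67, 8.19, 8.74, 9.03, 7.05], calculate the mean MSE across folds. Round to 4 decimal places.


Sum of fold MSEs = 41.6800.
Average = 41.6800 / 5 = 8.3360.

8.3360


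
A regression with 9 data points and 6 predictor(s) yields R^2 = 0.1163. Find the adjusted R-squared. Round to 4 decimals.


Plug in: Adj R^2 = 1 - (1 - 0.1163) * 8/2.
= 1 - 0.8837 * 8/2
= 1 - 7.0696 / 2
= 1 - 3.5348 = -2.5348.

-2.5348


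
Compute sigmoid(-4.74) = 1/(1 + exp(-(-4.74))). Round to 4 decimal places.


First, exp(4.7400) = 114.4342.
Then sigma(z) = 1/(1 + 114.4342) = 0.0087.

0.0087


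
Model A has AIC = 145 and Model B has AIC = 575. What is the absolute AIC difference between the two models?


Absolute difference = |145 - 575| = 430.
The model with lower AIC (A) is preferred.

430


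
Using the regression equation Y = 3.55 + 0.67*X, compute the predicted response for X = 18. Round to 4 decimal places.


Predicted value:
Y = 3.55 + (0.67)(18) = 3.55 + 12.0600 = 15.6100.

15.6100


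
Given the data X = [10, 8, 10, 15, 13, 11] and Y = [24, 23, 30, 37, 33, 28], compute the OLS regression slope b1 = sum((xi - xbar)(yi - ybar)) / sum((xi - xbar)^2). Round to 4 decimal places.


The sample means are xbar = 11.1667 and ybar = 29.1667.
Compute S_xx = 30.8333 and S_xy = 61.8333.
Slope b1 = S_xy / S_xx = 61.8333 / 30.8333 = 2.0054.

2.0054


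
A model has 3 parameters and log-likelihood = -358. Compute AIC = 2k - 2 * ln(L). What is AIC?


AIC = 2k - 2*loglik = 2(3) - 2(-358).
= 6 + 716 = 722.

722


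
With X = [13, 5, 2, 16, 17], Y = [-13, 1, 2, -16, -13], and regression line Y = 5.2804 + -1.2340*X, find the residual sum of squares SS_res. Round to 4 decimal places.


For each point, residual = actual - predicted.
Residuals: [-2.2384, 1.8896, -0.8124, -1.5364, 2.6976].
Sum of squared residuals = 18.8786.

18.8786


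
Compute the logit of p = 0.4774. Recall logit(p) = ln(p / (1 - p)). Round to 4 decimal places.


Compute the odds: 0.4774/0.5226 = 0.9135.
Take the natural log: ln(0.9135) = -0.0905.

-0.0905


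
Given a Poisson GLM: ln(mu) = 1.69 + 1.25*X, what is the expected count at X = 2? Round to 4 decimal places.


Compute eta = 1.69 + 1.25 * 2 = 4.1900.
Apply inverse link: mu = e^4.1900 = 66.0228.

66.0228


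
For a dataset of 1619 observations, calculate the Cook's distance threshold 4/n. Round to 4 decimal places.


The threshold is 4/n.
4/1619 = 0.0025.

0.0025


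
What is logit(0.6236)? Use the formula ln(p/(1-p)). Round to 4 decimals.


1 - p = 0.3764.
p/(1-p) = 1.6567.
logit = ln(1.6567) = 0.5049.

0.5049


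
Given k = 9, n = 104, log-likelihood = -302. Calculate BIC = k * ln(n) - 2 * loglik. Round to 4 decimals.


k * ln(n) = 9 * ln(104) = 9 * 4.644391 = 41.799519.
-2 * loglik = -2 * (-302) = 604.
BIC = 41.799519 + 604 = 645.799519, which rounds to 645.7995.

645.7995


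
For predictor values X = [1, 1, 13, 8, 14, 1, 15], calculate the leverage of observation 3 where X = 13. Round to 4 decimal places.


Mean of X: xbar = 7.5714.
SXX = 255.7143.
For X = 13: h = 1/7 + (13 - 7.5714)^2/255.7143 = 0.2581.

0.2581


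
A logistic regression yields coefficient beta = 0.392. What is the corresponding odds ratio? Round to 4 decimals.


The odds ratio is computed as:
OR = e^(0.392) = 1.4799.

1.4799


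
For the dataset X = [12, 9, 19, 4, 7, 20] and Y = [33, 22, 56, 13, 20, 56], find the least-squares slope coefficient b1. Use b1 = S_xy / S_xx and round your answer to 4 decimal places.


Calculate xbar = 11.8333, ybar = 33.3333.
S_xx = 210.8333, S_xy = 603.3333.
Using b1 = S_xy / S_xx = 603.3333 / 210.8333, we get b1 = 2.8617.

2.8617


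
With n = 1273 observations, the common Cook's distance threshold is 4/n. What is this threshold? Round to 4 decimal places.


The threshold is 4/n.
4/1273 = 0.0031.

0.0031


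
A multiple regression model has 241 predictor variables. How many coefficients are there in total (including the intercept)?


Including the intercept, the model has 241 predictor coefficients + 1 intercept.
Total = 242.

242


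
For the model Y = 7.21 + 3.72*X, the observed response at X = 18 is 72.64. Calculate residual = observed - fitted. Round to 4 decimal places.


Predicted = 7.21 + 3.72 * 18 = 74.1700.
Residual = 72.64 - 74.1700 = -1.5300.

-1.5300


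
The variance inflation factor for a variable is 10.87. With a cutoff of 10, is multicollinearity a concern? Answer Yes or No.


The threshold is 10.
VIF = 10.87 is >= 10.
Multicollinearity indication: Yes.

Yes


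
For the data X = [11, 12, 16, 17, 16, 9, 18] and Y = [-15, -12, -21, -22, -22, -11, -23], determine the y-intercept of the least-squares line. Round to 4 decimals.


First find the slope: b1 = -1.4395.
Means: xbar = 14.1429, ybar = -18.0000.
b0 = ybar - b1 * xbar = -18.0000 - -1.4395 * 14.1429 = 2.3589.

2.3589


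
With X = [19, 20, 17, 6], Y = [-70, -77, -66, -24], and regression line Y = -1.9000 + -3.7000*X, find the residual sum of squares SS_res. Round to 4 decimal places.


Compute predicted values, then residuals = yi - yhat_i.
Residuals: [2.2000, -1.1000, -1.2000, 0.1000].
SSres = sum(residual^2) = 7.5000.

7.5000


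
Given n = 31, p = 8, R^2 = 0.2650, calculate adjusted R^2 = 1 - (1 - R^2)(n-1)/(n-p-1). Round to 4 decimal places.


Plug in: Adj R^2 = 1 - (1 - 0.2650) * 30/22.
= 1 - 0.7350 * 30/22
= 1 - 22.0500 / 22
= 1 - 1.0023 = -0.0023.

-0.0023


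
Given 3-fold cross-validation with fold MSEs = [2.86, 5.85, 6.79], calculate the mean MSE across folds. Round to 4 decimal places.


Add all fold MSEs: 15.5000.
Divide by k = 3: 15.5000/3 = 5.1667.

5.1667


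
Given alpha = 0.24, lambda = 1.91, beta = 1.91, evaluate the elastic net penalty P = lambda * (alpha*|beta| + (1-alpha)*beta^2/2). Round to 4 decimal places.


L1 component = 0.24 * |1.91| = 0.4584.
L2 component = 0.76 * 1.91^2 / 2 = 1.3863.
Penalty = 1.91 * (0.4584 + 1.3863) = 1.91 * 1.8447 = 3.5233.

3.5233


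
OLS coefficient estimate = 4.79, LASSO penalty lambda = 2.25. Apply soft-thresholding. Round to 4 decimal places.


Check: |4.79| = 4.79 vs lambda = 2.25.
Since |beta| > lambda, coefficient = sign(beta)*(|beta| - lambda) = 2.5400.
Soft-thresholded coefficient = 2.5400.

2.5400


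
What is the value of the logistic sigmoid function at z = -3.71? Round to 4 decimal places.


First, exp(3.7100) = 40.8538.
Then sigma(z) = 1/(1 + 40.8538) = 0.0239.

0.0239


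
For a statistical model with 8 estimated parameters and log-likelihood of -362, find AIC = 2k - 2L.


AIC = 2k - 2*loglik = 2(8) - 2(-362).
= 16 + 724 = 740.

740


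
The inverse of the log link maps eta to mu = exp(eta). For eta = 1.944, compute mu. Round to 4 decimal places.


The inverse log link gives:
mu = exp(1.944) = 6.9866.

6.9866


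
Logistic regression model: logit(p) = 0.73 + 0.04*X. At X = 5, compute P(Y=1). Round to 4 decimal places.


Linear predictor: z = 0.73 + 0.04 * 5 = 0.9300.
P = 1/(1 + exp(-0.9300)) = 1/(1 + 0.3946) = 0.7171.

0.7171


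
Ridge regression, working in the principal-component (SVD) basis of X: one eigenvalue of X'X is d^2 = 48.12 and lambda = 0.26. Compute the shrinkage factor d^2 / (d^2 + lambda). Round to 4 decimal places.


Compute the denominator: 48.12 + 0.26 = 48.3800.
Shrinkage factor = 48.12 / 48.3800 = 0.9946.

0.9946


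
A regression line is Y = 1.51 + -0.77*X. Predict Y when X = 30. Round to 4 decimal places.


Plug X = 30 into Y = 1.51 + -0.77*X:
Y = 1.51 + -23.1000 = -21.5900.

-21.5900


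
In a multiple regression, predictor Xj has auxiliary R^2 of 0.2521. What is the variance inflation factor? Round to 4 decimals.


Using VIF = 1/(1 - R^2_j):
1 - 0.2521 = 0.7479.
VIF = 1.3371.

1.3371


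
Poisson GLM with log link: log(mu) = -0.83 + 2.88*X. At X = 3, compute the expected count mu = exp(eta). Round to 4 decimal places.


Compute eta = -0.83 + 2.88 * 3 = 7.8100.
Apply inverse link: mu = e^7.8100 = 2465.1304.

2465.1304


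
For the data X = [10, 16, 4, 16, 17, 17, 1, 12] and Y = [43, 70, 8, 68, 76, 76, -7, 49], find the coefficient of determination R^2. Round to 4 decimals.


The fitted line is Y = -11.6823 + 5.1232*X.
SSres = 19.4034, SStot = 7102.8750.
R^2 = 1 - SSres/SStot = 0.9973.

0.9973


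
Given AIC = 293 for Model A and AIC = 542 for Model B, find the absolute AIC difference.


Absolute difference = |293 - 542| = 249.
The model with lower AIC (A) is preferred.

249


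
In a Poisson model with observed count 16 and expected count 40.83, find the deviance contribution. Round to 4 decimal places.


Compute y*ln(y/mu) = 16*ln(16/40.83) = 16*-0.936828 = -14.989248.
y - mu = -24.83.
D = 2*(-14.989248 - (-24.83)) = 19.681504, which rounds to 19.6815.

19.6815


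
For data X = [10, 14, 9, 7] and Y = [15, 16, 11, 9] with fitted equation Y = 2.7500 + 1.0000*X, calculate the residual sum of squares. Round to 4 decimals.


Compute predicted values, then residuals = yi - yhat_i.
Residuals: [2.2500, -0.7500, -0.7500, -0.7500].
SSres = sum(residual^2) = 6.7500.

6.7500


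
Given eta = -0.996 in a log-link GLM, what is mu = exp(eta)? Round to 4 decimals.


Apply the inverse link:
mu = e^-0.996 = 0.3694.

0.3694


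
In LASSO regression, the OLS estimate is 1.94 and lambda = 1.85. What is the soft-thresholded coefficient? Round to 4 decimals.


Check: |1.94| = 1.94 vs lambda = 1.85.
Since |beta| > lambda, coefficient = sign(beta)*(|beta| - lambda) = 0.0900.
Soft-thresholded coefficient = 0.0900.

0.0900


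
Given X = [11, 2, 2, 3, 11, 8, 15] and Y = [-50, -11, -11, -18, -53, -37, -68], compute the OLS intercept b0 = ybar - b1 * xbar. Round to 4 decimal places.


First find the slope: b1 = -4.3578.
Means: xbar = 7.4286, ybar = -35.4286.
b0 = ybar - b1 * xbar = -35.4286 - -4.3578 * 7.4286 = -3.0565.

-3.0565


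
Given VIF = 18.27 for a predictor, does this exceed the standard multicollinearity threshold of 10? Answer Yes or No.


Check: VIF = 18.27 vs threshold = 10.
Since 18.27 >= 10, the answer is Yes.

Yes


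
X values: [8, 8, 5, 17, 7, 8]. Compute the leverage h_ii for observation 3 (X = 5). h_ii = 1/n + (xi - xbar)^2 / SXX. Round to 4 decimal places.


Compute xbar = 8.8333 with n = 6 observations.
SXX = 86.8333.
Leverage = 1/6 + (5 - 8.8333)^2/86.8333 = 0.3359.

0.3359


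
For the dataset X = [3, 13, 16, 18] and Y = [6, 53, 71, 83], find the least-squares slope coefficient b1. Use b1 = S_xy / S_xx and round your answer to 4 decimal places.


The sample means are xbar = 12.5000 and ybar = 53.2500.
Compute S_xx = 133.0000 and S_xy = 674.5000.
Slope b1 = S_xy / S_xx = 674.5000 / 133.0000 = 5.0714.

5.0714


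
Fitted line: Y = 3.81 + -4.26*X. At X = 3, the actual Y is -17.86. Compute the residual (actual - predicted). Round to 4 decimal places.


Predicted = 3.81 + -4.26 * 3 = -8.9700.
Residual = -17.86 - -8.9700 = -8.8900.

-8.8900


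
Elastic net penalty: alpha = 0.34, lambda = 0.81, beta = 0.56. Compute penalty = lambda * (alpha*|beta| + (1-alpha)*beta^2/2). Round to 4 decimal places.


alpha * |beta| = 0.34 * 0.56 = 0.1904.
(1-alpha) * beta^2/2 = 0.66 * 0.3136/2 = 0.1035.
Total = 0.81 * (0.1904 + 0.1035) = 0.2380.

0.2380


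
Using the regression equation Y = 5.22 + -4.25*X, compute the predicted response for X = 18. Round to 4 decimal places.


Predicted value:
Y = 5.22 + (-4.25)(18) = 5.22 + -76.5000 = -71.2800.

-71.2800


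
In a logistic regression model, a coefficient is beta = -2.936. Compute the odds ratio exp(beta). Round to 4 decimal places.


exp(-2.936) = 0.0531.
So the odds ratio is 0.0531.

0.0531


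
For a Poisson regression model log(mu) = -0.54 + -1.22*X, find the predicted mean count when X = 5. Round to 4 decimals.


Linear predictor: eta = -0.54 + (-1.22)(5) = -6.6400.
Expected count: mu = exp(-6.6400) = 0.0013.

0.0013


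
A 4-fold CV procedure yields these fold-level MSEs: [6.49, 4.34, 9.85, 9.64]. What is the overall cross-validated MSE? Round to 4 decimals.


Add all fold MSEs: 30.3200.
Divide by k = 4: 30.3200/4 = 7.5800.

7.5800


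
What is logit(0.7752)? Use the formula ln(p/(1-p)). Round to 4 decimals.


1 - p = 0.2248.
p/(1-p) = 3.4484.
logit = ln(3.4484) = 1.2379.

1.2379


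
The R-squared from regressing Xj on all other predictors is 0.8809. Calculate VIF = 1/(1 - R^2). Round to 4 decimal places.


Using VIF = 1/(1 - R^2_j):
1 - 0.8809 = 0.1191.
VIF = 8.3963.

8.3963


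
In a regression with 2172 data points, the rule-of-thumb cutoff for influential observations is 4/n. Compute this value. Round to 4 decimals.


Cook's distance cutoff = 4/n = 4/2172.
= 0.0018.

0.0018


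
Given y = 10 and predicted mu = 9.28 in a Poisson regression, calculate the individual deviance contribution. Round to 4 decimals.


Compute y*ln(y/mu) = 10*ln(10/9.28) = 10*0.074724 = 0.747240.
y - mu = 0.72.
D = 2*(0.747240 - (0.72)) = 0.054480, which rounds to 0.0545.

0.0545


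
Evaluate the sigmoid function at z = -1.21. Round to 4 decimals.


Compute exp(1.2100) = 3.3535.
Sigmoid = 1 / (1 + 3.3535) = 1 / 4.3535 = 0.2297.

0.2297


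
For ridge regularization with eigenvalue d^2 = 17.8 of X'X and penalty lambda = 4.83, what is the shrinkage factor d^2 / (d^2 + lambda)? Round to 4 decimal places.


d^2 + lambda = 17.8 + 4.83 = 22.6300.
Shrinkage factor = 17.8/22.6300 = 0.7866.

0.7866


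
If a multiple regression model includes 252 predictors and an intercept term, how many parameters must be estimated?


Total coefficients = number of predictors + 1 (for the intercept).
= 252 + 1 = 253.

253


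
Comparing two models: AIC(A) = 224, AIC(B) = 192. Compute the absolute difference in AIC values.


Absolute difference = |224 - 192| = 32.
The model with lower AIC (B) is preferred.

32


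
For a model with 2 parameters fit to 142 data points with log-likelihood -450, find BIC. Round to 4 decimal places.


Compute k*ln(n) = 2*ln(142) = 2*4.955827 = 9.911654.
Then -2*loglik = 900.
BIC = 9.911654 + 900 = 909.911654, which rounds to 909.9117.

909.9117


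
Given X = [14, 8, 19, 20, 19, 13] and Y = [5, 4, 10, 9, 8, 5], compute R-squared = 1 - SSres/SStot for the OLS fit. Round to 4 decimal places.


After computing the OLS fit (b0=-0.7397, b1=0.4886):
SSres = 4.6941, SStot = 30.8333.
R^2 = 1 - 4.6941/30.8333 = 0.8478.

0.8478


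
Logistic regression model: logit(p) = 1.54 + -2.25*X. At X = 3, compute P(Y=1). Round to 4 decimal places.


Compute z = 1.54 + (-2.25)(3) = -5.2100.
exp(-z) = 183.0941.
P = 1/(1 + 183.0941) = 0.0054.

0.0054


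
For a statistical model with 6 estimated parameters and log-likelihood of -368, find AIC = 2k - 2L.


AIC = 2k - 2*loglik = 2(6) - 2(-368).
= 12 + 736 = 748.

748


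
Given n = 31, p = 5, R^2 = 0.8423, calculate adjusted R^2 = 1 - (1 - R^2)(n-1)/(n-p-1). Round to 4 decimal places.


Adjusted R^2 = 1 - (1 - R^2) * (n-1)/(n-p-1).
(1 - R^2) = 0.1577.
(n-1)/(n-p-1) = 30/25.
(1 - R^2) * (n-1) = 0.1577 * 30 = 4.7310.
Divide by (n-p-1): 4.7310 / 25 = 0.1892.
Adj R^2 = 1 - 0.1892 = 0.8108.

0.8108


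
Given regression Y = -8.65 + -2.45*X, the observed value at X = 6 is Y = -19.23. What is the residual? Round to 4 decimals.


Compute yhat = -8.65 + (-2.45)(6) = -23.3500.
Residual = actual - predicted = -19.23 - -23.3500 = 4.1200.

4.1200


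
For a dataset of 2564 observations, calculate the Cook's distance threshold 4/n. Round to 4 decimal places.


The threshold is 4/n.
4/2564 = 0.0016.

0.0016


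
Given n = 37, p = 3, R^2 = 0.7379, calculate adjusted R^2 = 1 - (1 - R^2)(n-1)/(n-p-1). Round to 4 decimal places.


Adjusted R^2 = 1 - (1 - R^2) * (n-1)/(n-p-1).
(1 - R^2) = 0.2621.
(n-1)/(n-p-1) = 36/33.
(1 - R^2) * (n-1) = 0.2621 * 36 = 9.4356.
Divide by (n-p-1): 9.4356 / 33 = 0.2859.
Adj R^2 = 1 - 0.2859 = 0.7141.

0.7141


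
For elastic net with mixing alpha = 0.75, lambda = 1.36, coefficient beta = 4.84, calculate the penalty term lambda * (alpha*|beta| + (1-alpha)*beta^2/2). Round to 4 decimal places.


alpha * |beta| = 0.75 * 4.84 = 3.6300.
(1-alpha) * beta^2/2 = 0.25 * 23.4256/2 = 2.9282.
Total = 1.36 * (3.6300 + 2.9282) = 8.9192.

8.9192


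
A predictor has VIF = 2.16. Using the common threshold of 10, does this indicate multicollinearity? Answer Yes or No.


Compare VIF = 2.16 to the threshold of 10.
2.16 < 10, so the answer is No.

No


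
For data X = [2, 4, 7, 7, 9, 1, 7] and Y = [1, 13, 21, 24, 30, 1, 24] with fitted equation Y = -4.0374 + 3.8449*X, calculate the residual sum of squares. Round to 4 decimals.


Compute predicted values, then residuals = yi - yhat_i.
Residuals: [-2.6524, 1.6578, -1.8769, 1.1231, -0.5667, 1.1925, 1.1231].
SSres = sum(residual^2) = 17.5722.

17.5722


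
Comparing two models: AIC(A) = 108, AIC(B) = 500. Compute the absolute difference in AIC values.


Compute |108 - 500| = 392.
Model A has the smaller AIC.

392


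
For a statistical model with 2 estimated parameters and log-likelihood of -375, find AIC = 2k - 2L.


Compute:
2k = 2*2 = 4.
-2*loglik = -2*(-375) = 750.
AIC = 4 + 750 = 754.

754


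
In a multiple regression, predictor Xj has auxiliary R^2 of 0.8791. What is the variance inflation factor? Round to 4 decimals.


VIF = 1 / (1 - 0.8791).
= 1 / 0.1209 = 8.2713.

8.2713


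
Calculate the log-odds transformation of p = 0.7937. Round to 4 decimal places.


1 - p = 0.2063.
p/(1-p) = 3.8473.
logit = ln(3.8473) = 1.3474.

1.3474


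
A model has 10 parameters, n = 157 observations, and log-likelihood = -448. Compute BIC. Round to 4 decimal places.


Compute k*ln(n) = 10*ln(157) = 10*5.056246 = 50.562460.
Then -2*loglik = 896.
BIC = 50.562460 + 896 = 946.562460, which rounds to 946.5625.

946.5625


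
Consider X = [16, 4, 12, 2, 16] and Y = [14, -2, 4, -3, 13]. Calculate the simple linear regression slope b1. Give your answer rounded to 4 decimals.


The sample means are xbar = 10.0000 and ybar = 5.2000.
Compute S_xx = 176.0000 and S_xy = 206.0000.
Slope b1 = S_xy / S_xx = 206.0000 / 176.0000 = 1.1705.

1.1705


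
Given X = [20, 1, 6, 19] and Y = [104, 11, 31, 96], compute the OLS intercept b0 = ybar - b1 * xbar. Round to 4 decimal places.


The slope is b1 = 4.8996.
Sample means are xbar = 11.5000 and ybar = 60.5000.
Intercept: b0 = 60.5000 - (4.8996)(11.5000) = 4.1543.

4.1543


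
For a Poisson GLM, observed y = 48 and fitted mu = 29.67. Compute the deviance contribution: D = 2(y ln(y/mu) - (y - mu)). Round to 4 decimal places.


First: ln(48/29.67) = 0.481065.
Then: 48 * 0.481065 = 23.091120.
y - mu = 48 - 29.67 = 18.33.
D = 2(23.091120 - 18.33) = 9.522240, which rounds to 9.5222.

9.5222


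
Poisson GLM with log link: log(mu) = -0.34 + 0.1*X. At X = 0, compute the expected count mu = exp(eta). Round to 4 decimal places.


eta = -0.34 + 0.1 * 0 = -0.3400.
mu = exp(-0.3400) = 0.7118.

0.7118


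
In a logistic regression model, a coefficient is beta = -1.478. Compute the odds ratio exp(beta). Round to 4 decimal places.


The odds ratio is computed as:
OR = e^(-1.478) = 0.2281.

0.2281


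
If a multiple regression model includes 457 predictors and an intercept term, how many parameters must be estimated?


Total coefficients = number of predictors + 1 (for the intercept).
= 457 + 1 = 458.

458


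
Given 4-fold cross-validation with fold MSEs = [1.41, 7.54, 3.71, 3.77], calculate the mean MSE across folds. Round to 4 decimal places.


Add all fold MSEs: 16.4300.
Divide by k = 4: 16.4300/4 = 4.1075.

4.1075


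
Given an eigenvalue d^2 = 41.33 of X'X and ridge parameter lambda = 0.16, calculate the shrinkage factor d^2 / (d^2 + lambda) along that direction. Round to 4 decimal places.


Denominator = d^2 + lambda = 41.33 + 0.16 = 41.4900.
Shrinkage = 41.33 / 41.4900 = 0.9961.

0.9961


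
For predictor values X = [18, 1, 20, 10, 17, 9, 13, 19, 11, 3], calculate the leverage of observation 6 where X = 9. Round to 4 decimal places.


n = 10, xbar = 12.1000.
SXX = sum((xi - xbar)^2) = 390.9000.
h = 1/10 + (9 - 12.1000)^2 / 390.9000 = 0.1246.

0.1246


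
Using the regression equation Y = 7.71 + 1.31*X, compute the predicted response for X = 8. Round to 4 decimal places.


Substitute X = 8 into the equation:
Y = 7.71 + 1.31 * 8 = 7.71 + 10.4800 = 18.1900.

18.1900


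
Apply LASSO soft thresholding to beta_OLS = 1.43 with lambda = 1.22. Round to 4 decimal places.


Check: |1.43| = 1.43 vs lambda = 1.22.
Since |beta| > lambda, coefficient = sign(beta)*(|beta| - lambda) = 0.2100.
Soft-thresholded coefficient = 0.2100.

0.2100


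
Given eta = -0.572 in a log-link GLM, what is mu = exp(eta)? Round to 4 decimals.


The inverse log link gives:
mu = exp(-0.572) = 0.5644.

0.5644


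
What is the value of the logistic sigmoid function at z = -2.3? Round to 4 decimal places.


First, exp(2.3000) = 9.9742.
Then sigma(z) = 1/(1 + 9.9742) = 0.0911.

0.0911


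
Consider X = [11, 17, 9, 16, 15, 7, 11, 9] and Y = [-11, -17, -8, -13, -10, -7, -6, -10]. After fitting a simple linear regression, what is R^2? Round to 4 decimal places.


Fit the OLS line: b0 = -1.3320, b1 = -0.7510.
SSres = 33.9921.
SStot = 87.5000.
R^2 = 1 - 33.9921/87.5000 = 0.6115.

0.6115


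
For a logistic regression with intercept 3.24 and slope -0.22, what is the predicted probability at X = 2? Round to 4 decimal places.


z = 3.24 + -0.22 * 2 = 2.8000.
Sigmoid: P = 1 / (1 + exp(-2.8000)) = 0.9427.

0.9427


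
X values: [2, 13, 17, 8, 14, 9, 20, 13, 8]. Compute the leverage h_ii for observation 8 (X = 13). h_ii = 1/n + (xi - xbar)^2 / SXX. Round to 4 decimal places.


n = 9, xbar = 11.5556.
SXX = sum((xi - xbar)^2) = 234.2222.
h = 1/9 + (13 - 11.5556)^2 / 234.2222 = 0.1200.

0.1200
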